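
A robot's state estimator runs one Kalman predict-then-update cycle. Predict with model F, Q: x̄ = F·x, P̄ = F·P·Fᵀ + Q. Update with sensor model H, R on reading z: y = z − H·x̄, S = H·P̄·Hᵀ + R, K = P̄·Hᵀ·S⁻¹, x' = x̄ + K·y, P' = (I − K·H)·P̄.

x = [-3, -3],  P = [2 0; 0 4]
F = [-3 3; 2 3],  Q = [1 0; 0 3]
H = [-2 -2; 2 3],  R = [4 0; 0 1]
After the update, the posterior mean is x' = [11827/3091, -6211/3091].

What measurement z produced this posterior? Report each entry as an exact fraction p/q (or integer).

z = [-2, 2]

x̄ = F·x = [0, -15]
P̄ = F·P·Fᵀ + Q = [55 24; 24 47]
S = H·P̄·Hᵀ + R = [604 -742; -742 932]
K = P̄·Hᵀ·S⁻¹ = [-3053/3091 -1827/3091; 3947/6182 2198/3091]
x' − x̄ = [11827/3091, 40154/3091] = K·y
y = (KᵀK)⁻¹·Kᵀ·(x' − x̄) = [-32, 47]
z = y + H·x̄ = [-32, 47] + [30, -45] = [-2, 2]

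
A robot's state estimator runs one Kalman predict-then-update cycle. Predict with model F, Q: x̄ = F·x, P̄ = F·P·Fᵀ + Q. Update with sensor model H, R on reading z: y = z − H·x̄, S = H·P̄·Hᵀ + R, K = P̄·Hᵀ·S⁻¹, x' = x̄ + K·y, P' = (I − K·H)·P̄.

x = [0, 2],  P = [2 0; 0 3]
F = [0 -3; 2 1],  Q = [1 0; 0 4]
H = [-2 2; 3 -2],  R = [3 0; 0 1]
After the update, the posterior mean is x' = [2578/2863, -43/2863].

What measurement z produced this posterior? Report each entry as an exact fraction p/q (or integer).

x̄ = F·x = [-6, 2]
P̄ = F·P·Fᵀ + Q = [28 -9; -9 15]
S = H·P̄·Hᵀ + R = [247 -318; -318 421]
K = P̄·Hᵀ·S⁻¹ = [1282/2863 1662/2863; 2082/2863 1185/2863]
x' − x̄ = [19756/2863, -5769/2863] = K·y
y = (KᵀK)⁻¹·Kᵀ·(x' − x̄) = [-17, 25]
z = y + H·x̄ = [-17, 25] + [16, -22] = [-1, 3]

z = [-1, 3]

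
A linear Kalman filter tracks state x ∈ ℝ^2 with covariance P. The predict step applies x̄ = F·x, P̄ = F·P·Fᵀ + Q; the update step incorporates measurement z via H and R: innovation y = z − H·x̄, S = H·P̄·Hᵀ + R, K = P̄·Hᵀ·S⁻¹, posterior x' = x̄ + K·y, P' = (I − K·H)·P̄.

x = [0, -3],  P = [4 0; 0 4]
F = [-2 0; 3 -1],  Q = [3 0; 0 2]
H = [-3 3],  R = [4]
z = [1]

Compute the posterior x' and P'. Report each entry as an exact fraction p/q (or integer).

x' = [1032/985, 1371/985]
P' = [2074/985 1902/985; 1902/985 2166/985]

x̄ = F·x = [0, 3]
P̄ = F·P·Fᵀ + Q = [19 -24; -24 42]
y = z − H·x̄ = [-8]
S = H·P̄·Hᵀ + R = [985]
K = P̄·Hᵀ·S⁻¹ = [-129/985; 198/985]
x' = x̄ + K·y = [1032/985, 1371/985]
P' = (I − K·H)·P̄ = [2074/985 1902/985; 1902/985 2166/985]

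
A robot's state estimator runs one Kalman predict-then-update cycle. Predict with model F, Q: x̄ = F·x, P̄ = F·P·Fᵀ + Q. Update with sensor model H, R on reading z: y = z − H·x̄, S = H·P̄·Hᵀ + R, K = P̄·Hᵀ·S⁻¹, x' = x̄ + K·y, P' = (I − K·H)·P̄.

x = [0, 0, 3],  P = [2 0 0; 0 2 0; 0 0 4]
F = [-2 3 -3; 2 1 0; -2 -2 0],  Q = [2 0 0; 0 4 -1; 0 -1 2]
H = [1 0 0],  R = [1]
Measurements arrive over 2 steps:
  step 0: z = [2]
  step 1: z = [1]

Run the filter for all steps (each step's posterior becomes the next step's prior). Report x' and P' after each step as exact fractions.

step 0: x̄ = F·x = [-9, 0, 0]
step 0: P̄ = F·P·Fᵀ + Q = [64 -2 -4; -2 14 -13; -4 -13 18]
step 0: y = z − H·x̄ = [11]
step 0: S = H·P̄·Hᵀ + R = [65]
step 0: K = P̄·Hᵀ·S⁻¹ = [64/65; -2/65; -4/65]
step 0: x' = x̄ + K·y = [119/65, -22/65, -44/65]
step 0: P' = (I − K·H)·P̄ = [64/65 -2/65 -4/65; -2/65 906/65 -853/65; -4/65 -853/65 1154/65]
step 1: x̄ = F·x = [-172/65, 216/65, -194/65]
step 1: P̄ = F·P·Fᵀ + Q = [34256/65 5037/65 -10318/65; 5037/65 1414/65 -2121/65; -10318/65 -2121/65 3994/65]
step 1: y = z − H·x̄ = [237/65]
step 1: S = H·P̄·Hᵀ + R = [34321/65]
step 1: K = P̄·Hᵀ·S⁻¹ = [34256/34321; 5037/34321; -1474/4903]
step 1: x' = x̄ + K·y = [34084/34321, 132417/34321, -20008/4903]
step 1: P' = (I − K·H)·P̄ = [34256/34321 5037/34321 -1474/4903; 5037/34321 356285/34321 -45765/4903; -1474/4903 -45765/4903 67290/4903]

step 0: x' = [119/65, -22/65, -44/65], P' = [64/65 -2/65 -4/65; -2/65 906/65 -853/65; -4/65 -853/65 1154/65]
step 1: x' = [34084/34321, 132417/34321, -20008/4903], P' = [34256/34321 5037/34321 -1474/4903; 5037/34321 356285/34321 -45765/4903; -1474/4903 -45765/4903 67290/4903]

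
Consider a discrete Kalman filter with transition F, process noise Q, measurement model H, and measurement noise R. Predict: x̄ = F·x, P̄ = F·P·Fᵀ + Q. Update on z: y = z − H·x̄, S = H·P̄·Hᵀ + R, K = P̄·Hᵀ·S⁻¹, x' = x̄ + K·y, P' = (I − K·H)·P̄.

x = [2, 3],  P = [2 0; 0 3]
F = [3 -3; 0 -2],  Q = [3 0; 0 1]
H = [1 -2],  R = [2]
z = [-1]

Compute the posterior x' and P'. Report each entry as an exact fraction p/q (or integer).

x' = [-7, -10/3]
P' = [216/5 106/5; 106/5 163/15]

x̄ = F·x = [-3, -6]
P̄ = F·P·Fᵀ + Q = [48 18; 18 13]
y = z − H·x̄ = [-10]
S = H·P̄·Hᵀ + R = [30]
K = P̄·Hᵀ·S⁻¹ = [2/5; -4/15]
x' = x̄ + K·y = [-7, -10/3]
P' = (I − K·H)·P̄ = [216/5 106/5; 106/5 163/15]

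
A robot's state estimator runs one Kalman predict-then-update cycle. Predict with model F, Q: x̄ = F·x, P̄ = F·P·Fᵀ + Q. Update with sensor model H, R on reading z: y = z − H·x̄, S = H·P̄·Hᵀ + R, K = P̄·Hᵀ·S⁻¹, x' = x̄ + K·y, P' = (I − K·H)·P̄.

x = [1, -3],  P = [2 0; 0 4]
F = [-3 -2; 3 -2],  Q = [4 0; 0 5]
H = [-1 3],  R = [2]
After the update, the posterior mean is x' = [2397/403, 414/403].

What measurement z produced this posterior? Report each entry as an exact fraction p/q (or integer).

x̄ = F·x = [3, 9]
P̄ = F·P·Fᵀ + Q = [38 -2; -2 39]
S = H·P̄·Hᵀ + R = [403]
K = P̄·Hᵀ·S⁻¹ = [-44/403; 119/403]
x' − x̄ = [1188/403, -3213/403] = K·y
y = (KᵀK)⁻¹·Kᵀ·(x' − x̄) = [-27]
z = y + H·x̄ = [-27] + [24] = [-3]

z = [-3]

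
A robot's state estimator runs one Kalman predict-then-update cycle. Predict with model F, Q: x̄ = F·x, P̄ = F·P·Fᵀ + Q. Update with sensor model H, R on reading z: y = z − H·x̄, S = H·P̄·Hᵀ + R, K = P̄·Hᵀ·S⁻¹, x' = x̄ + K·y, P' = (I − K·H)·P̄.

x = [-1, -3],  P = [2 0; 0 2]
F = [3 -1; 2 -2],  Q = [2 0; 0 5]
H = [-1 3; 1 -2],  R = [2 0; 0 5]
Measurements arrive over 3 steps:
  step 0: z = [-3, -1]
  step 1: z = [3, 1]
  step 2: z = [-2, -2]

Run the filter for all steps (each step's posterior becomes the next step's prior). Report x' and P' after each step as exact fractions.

step 0: x' = [-3944/875, -291/125], P' = [11138/875 582/125; 582/125 236/125]
step 1: x' = [218427/163741, 206638/163741], P' = [25495088/818705 9231224/818705; 9231224/818705 3492102/818705]
step 2: x' = [-9285767783/1493550275, -4019152509/1493550275], P' = [57694423688/1493550275 20901548224/1493550275; 20901548224/1493550275 7845266602/1493550275]

step 0: x̄ = F·x = [0, 4]
step 0: P̄ = F·P·Fᵀ + Q = [22 16; 16 21]
step 0: y = z − H·x̄ = [-15, 7]
step 0: S = H·P̄·Hᵀ + R = [117 -68; -68 47]
step 0: K = P̄·Hᵀ·S⁻¹ = [542/875 598/875; 63/125 22/125]
step 0: x' = x̄ + K·y = [-3944/875, -291/125]
step 0: P' = (I − K·H)·P̄ = [11138/875 582/125; 582/125 236/125]
step 1: x̄ = F·x = [-1959/175, -3814/875]
step 1: P̄ = F·P·Fᵀ + Q = [3168/35 7508/175; 7508/175 22943/875]
step 1: y = z − H·x̄ = [4272/875, 3042/875]
step 1: S = H·P̄·Hᵀ + R = [62197/875 -29158/875; -29158/875 25187/875]
step 1: K = P̄·Hᵀ·S⁻¹ = [1099292/818705 1406528/818705; 622541/818705 449404/818705]
step 1: x' = x̄ + K·y = [218427/163741, 206638/163741]
step 1: P' = (I − K·H)·P̄ = [25495088/818705 9231224/818705; 9231224/818705 3492102/818705]
step 2: x̄ = F·x = [448643/163741, 23578/163741]
step 2: P̄ = F·P·Fᵀ + Q = [35839592/163741 17220988/163741; 17220988/163741 46192493/818705]
step 2: y = z − H·x̄ = [50427/163741, -728969/163741]
step 2: S = H·P̄·Hᵀ + R = [79938167/818705 -25828218/818705; -25828218/818705 23641697/818705]
step 2: K = P̄·Hᵀ·S⁻¹ = [2505110492/1493550275 3178265448/1493550275; 1317125791/1493550275 1042203004/1493550275]
step 2: x' = x̄ + K·y = [-9285767783/1493550275, -4019152509/1493550275]
step 2: P' = (I − K·H)·P̄ = [57694423688/1493550275 20901548224/1493550275; 20901548224/1493550275 7845266602/1493550275]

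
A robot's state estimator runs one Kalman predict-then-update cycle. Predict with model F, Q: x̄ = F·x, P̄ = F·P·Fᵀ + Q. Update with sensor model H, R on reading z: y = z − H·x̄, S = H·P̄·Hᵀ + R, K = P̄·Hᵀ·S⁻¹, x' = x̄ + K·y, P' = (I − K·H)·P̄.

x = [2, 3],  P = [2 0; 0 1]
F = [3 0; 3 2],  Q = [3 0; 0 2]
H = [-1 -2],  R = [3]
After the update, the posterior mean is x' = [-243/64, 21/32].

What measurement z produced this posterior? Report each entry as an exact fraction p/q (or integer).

x̄ = F·x = [6, 12]
P̄ = F·P·Fᵀ + Q = [21 18; 18 24]
S = H·P̄·Hᵀ + R = [192]
K = P̄·Hᵀ·S⁻¹ = [-19/64; -11/32]
x' − x̄ = [-627/64, -363/32] = K·y
y = (KᵀK)⁻¹·Kᵀ·(x' − x̄) = [33]
z = y + H·x̄ = [33] + [-30] = [3]

z = [3]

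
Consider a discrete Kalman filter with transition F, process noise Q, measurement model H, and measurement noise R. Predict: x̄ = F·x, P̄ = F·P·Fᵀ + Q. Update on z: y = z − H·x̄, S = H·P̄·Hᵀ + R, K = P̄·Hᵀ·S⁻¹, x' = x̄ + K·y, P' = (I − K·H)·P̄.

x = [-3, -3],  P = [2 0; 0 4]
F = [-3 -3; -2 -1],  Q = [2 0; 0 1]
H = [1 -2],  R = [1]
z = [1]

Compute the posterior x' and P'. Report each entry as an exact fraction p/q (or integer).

x̄ = F·x = [18, 9]
P̄ = F·P·Fᵀ + Q = [56 24; 24 13]
y = z − H·x̄ = [1]
S = H·P̄·Hᵀ + R = [13]
K = P̄·Hᵀ·S⁻¹ = [8/13; -2/13]
x' = x̄ + K·y = [242/13, 115/13]
P' = (I − K·H)·P̄ = [664/13 328/13; 328/13 165/13]

x' = [242/13, 115/13]
P' = [664/13 328/13; 328/13 165/13]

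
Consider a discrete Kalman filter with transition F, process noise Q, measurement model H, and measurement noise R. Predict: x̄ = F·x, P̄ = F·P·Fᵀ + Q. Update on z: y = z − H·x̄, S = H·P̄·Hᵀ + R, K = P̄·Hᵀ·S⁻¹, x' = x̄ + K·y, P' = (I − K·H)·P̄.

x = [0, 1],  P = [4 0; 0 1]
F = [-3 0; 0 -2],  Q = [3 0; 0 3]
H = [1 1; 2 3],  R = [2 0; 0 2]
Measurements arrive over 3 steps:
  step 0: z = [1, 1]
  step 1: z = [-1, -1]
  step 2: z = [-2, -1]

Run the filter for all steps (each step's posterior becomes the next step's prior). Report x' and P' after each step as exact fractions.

step 0: x̄ = F·x = [0, -2]
step 0: P̄ = F·P·Fᵀ + Q = [39 0; 0 7]
step 0: y = z − H·x̄ = [3, 7]
step 0: S = H·P̄·Hᵀ + R = [48 99; 99 221]
step 0: K = P̄·Hᵀ·S⁻¹ = [299/269 -39/269; -532/807 105/269]
step 0: x' = x̄ + K·y = [624/269, -335/269]
step 0: P' = (I − K·H)·P̄ = [1872/269 -1274/269; -1274/269 2758/807]
step 1: x̄ = F·x = [-1872/269, 670/269]
step 1: P̄ = F·P·Fᵀ + Q = [17655/269 -7644/269; -7644/269 13453/807]
step 1: y = z − H·x̄ = [933/269, 1465/269]
step 1: S = H·P̄·Hᵀ + R = [22168/807 10543/269; 10543/269 19789/269]
step 1: K = P̄·Hᵀ·S⁻¹ = [150795/78229 -31407/78229; -481564/391145 220293/391145]
step 1: x' = x̄ + K·y = [-192432/78229, 503707/391145]
step 1: P' = (I − K·H)·P̄ = [967584/78229 -665994/78229; -665994/78229 2366842/391145]
step 2: x̄ = F·x = [577296/78229, -1007414/391145]
step 2: P̄ = F·P·Fᵀ + Q = [8942943/78229 -3995964/78229; -3995964/78229 10640803/391145]
step 2: y = z − H·x̄ = [-2661356/391145, -3141863/391145]
step 2: S = H·P̄·Hᵀ + R = [16178168/391145 21452739/391145; 21452739/391145 35650537/391145]
step 2: K = P̄·Hᵀ·S⁻¹ = [637031433/297946711 -136873941/297946711; -410385796/297946711 179779419/297946711]
step 2: x' = x̄ + K·y = [-1036216833/297946711, 580819665/297946711]
step 2: P' = (I − K·H)·P̄ = [4095936480/297946711 -2821873614/297946711; -2821873614/297946711 2001102022/297946711]

step 0: x' = [624/269, -335/269], P' = [1872/269 -1274/269; -1274/269 2758/807]
step 1: x' = [-192432/78229, 503707/391145], P' = [967584/78229 -665994/78229; -665994/78229 2366842/391145]
step 2: x' = [-1036216833/297946711, 580819665/297946711], P' = [4095936480/297946711 -2821873614/297946711; -2821873614/297946711 2001102022/297946711]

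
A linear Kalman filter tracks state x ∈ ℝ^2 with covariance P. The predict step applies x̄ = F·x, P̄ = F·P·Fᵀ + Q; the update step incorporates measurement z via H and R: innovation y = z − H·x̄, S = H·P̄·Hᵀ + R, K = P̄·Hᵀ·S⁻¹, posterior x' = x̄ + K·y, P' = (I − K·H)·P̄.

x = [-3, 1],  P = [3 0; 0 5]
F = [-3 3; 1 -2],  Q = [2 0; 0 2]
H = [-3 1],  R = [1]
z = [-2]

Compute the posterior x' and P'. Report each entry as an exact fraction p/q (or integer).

x̄ = F·x = [12, -5]
P̄ = F·P·Fᵀ + Q = [74 -39; -39 25]
y = z − H·x̄ = [39]
S = H·P̄·Hᵀ + R = [926]
K = P̄·Hᵀ·S⁻¹ = [-261/926; 71/463]
x' = x̄ + K·y = [933/926, 454/463]
P' = (I − K·H)·P̄ = [403/926 474/463; 474/463 1493/463]

x' = [933/926, 454/463]
P' = [403/926 474/463; 474/463 1493/463]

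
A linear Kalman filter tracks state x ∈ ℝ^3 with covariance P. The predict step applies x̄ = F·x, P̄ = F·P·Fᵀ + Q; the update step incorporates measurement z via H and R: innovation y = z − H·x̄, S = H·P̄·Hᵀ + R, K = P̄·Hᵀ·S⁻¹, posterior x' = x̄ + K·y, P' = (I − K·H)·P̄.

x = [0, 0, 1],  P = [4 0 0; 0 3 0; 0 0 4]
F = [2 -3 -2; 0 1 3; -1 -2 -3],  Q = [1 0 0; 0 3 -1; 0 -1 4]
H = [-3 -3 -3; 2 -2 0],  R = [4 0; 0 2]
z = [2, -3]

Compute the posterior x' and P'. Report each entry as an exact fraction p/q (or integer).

x̄ = F·x = [-2, 3, -3]
P̄ = F·P·Fᵀ + Q = [60 -33 34; -33 42 -43; 34 -43 56]
y = z − H·x̄ = [-4, 7]
S = H·P̄·Hᵀ + R = [670 -570; -570 674]
K = P̄·Hᵀ·S⁻¹ = [-8661/63340 2031/12668; -2094/15835 -1059/3167; -3627/63340 2281/12668]
x' = x̄ + K·y = [-20951/63340, 18816/15835, -95677/63340]
P' = (I − K·H)·P̄ = [326607/63340 79113/15835 -631511/63340; 79113/15835 84408/15835 -160729/15835; -631511/63340 -160729/15835 1279263/63340]

x' = [-20951/63340, 18816/15835, -95677/63340]
P' = [326607/63340 79113/15835 -631511/63340; 79113/15835 84408/15835 -160729/15835; -631511/63340 -160729/15835 1279263/63340]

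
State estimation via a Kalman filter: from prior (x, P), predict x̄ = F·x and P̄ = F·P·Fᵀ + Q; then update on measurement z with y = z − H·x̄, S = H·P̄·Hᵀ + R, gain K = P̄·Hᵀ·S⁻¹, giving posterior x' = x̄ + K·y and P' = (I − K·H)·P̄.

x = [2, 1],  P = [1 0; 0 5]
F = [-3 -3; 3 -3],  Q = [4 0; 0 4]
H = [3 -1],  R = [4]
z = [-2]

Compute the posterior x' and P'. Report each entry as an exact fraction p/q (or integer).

x̄ = F·x = [-9, 3]
P̄ = F·P·Fᵀ + Q = [58 36; 36 58]
y = z − H·x̄ = [28]
S = H·P̄·Hᵀ + R = [368]
K = P̄·Hᵀ·S⁻¹ = [3/8; 25/184]
x' = x̄ + K·y = [3/2, 313/46]
P' = (I − K·H)·P̄ = [25/4 69/4; 69/4 4711/92]

x' = [3/2, 313/46]
P' = [25/4 69/4; 69/4 4711/92]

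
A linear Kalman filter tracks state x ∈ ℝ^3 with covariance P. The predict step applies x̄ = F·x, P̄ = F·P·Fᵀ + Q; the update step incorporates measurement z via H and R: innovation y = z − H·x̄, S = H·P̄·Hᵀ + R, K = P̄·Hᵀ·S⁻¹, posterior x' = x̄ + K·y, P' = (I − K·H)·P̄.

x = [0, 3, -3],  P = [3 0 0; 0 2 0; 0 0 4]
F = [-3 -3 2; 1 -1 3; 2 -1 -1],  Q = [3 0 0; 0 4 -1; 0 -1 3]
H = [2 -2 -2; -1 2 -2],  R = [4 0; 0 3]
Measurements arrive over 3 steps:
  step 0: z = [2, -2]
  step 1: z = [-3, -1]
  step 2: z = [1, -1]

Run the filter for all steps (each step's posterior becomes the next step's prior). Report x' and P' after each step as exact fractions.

step 0: x' = [-274845/23792, -115061/11896, -16871/5948], P' = [596777/23792 221889/11896 34859/5948; 221889/11896 85073/5948 13141/2974; 34859/5948 13141/2974 2668/1487]
step 1: x' = [2137860800/1605348147, 4671256825/3210696294, 4244084363/3210696294], P' = [10695280849/1605348147 7461503971/1605348147 2094293462/1605348147; 7461503971/1605348147 5873631268/1605348147 1542878300/1605348147; 2094293462/1605348147 1542878300/1605348147 1047958351/1605348147]
step 2: x' = [63701532718341/56767639309106, 23832884352811/56767639309106, 8083999953179/56767639309106], P' = [185026522356748/28383819654553 129014728519339/28383819654553 36176588657471/28383819654553; 129014728519339/28383819654553 101747860955451/28383819654553 26672476678726/28383819654553; 36176588657471/28383819654553 26672476678726/28383819654553 18352964089281/28383819654553]

step 0: x̄ = F·x = [-15, -12, 0]
step 0: P̄ = F·P·Fᵀ + Q = [64 21 -20; 21 45 -5; -20 -5 21]
step 0: y = z − H·x̄ = [8, 7]
step 0: S = H·P̄·Hᵀ + R = [476 -58; -58 207]
step 0: K = P̄·Hᵀ·S⁻¹ = [13563/47584 3969/23792; -821/23792 4425/11896; -2095/11896 -1213/5948]
step 0: x' = x̄ + K·y = [-274845/23792, -115061/11896, -16871/5948]
step 0: P' = (I − K·H)·P̄ = [596777/23792 221889/11896 34859/5948; 221889/11896 85073/5948 13141/2974; 34859/5948 13141/2974 2668/1487]
step 1: x̄ = F·x = [1379933/23792, -247175/23792, -63021/5948]
step 1: P̄ = F·P·Fᵀ + Q = [13728985/23792 -2645787/23792 -723829/5948; -2645787/23792 734721/23792 134395/5948; -723829/5948 134395/5948 44929/1487]
step 1: y = z − H·x̄ = [-239360/1487, 1346323/23792]
step 1: S = H·P̄·Hᵀ + R = [6840932/1487 -2350343/1487; -2350343/1487 14315945/23792]
step 1: K = P̄·Hᵀ·S⁻¹ = [569741708/1605348147 13046723/1605348147; 44994403/3210696294 400000655/1605348147; -496543189/3210696294 -368151188/1605348147]
step 1: x' = x̄ + K·y = [2137860800/1605348147, 4671256825/3210696294, 4244084363/3210696294]
step 1: P' = (I − K·H)·P̄ = [10695280849/1605348147 7461503971/1605348147 2094293462/1605348147; 7461503971/1605348147 5873631268/1605348147 1542878300/1605348147; 2094293462/1605348147 1542878300/1605348147 1047958351/1605348147]
step 2: x̄ = F·x = [-1411751273/246976638, 2056119644/535116049, -181948994/1605348147]
step 2: P̄ = F·P·Fᵀ + Q = [19137622864/123488319 -1020741389/41162773 -4217560567/123488319; -1020741389/41162773 6935804298/535116049 2505389521/535116049; -4217560567/123488319 2505389521/535116049 19381324324/1605348147]
step 2: y = z − H·x̄ = [31930934572/1605348147, -46964694547/3210696294]
step 2: S = H·P̄·Hᵀ + R = [1979559691228/1605348147 -632479459028/1605348147; -632479459028/1605348147 294153249241/1605348147]
step 2: K = P̄·Hᵀ·S⁻¹ = [9917602589969/28383819654553 216585788996/28383819654553; 297195442581/28383819654553 7045346678037/28383819654553; -4424426055268/28383819654553 -6512521159527/28383819654553]
step 2: x' = x̄ + K·y = [63701532718341/56767639309106, 23832884352811/56767639309106, 8083999953179/56767639309106]
step 2: P' = (I − K·H)·P̄ = [185026522356748/28383819654553 129014728519339/28383819654553 36176588657471/28383819654553; 129014728519339/28383819654553 101747860955451/28383819654553 26672476678726/28383819654553; 36176588657471/28383819654553 26672476678726/28383819654553 18352964089281/28383819654553]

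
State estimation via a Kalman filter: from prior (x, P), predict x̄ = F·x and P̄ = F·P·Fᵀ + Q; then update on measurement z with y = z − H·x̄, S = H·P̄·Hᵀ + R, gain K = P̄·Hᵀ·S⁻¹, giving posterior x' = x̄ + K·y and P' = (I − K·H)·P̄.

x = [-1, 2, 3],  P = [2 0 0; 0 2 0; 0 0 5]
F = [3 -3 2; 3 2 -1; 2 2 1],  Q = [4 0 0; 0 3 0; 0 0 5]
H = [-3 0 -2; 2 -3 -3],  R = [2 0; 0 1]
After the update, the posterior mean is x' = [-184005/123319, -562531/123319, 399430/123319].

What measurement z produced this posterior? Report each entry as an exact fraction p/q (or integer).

z = [-2, 1]

x̄ = F·x = [-3, -2, 5]
P̄ = F·P·Fᵀ + Q = [60 -4 10; -4 34 15; 10 15 26]
S = H·P̄·Hᵀ + R = [766 -100; -100 979]
K = P̄·Hᵀ·S⁻¹ = [-92800/369957 29066/369957; -16561/369957 -60265/369957; -45289/369957 -43549/369957]
x' − x̄ = [185952/123319, -315893/123319, -217165/123319] = K·y
y = (KᵀK)⁻¹·Kᵀ·(x' − x̄) = [-1, 16]
z = y + H·x̄ = [-1, 16] + [-1, -15] = [-2, 1]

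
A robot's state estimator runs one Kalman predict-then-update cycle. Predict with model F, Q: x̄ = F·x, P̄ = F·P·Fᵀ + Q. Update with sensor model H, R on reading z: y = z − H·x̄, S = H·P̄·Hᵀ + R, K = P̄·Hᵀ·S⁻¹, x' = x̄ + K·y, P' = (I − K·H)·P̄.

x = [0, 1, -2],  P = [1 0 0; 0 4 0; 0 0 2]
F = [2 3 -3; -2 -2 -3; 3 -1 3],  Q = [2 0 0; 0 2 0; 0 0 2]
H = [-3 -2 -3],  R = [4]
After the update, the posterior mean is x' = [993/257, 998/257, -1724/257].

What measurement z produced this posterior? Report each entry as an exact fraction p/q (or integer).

x̄ = F·x = [9, 4, -7]
P̄ = F·P·Fᵀ + Q = [60 -10 -24; -10 40 -16; -24 -16 33]
S = H·P̄·Hᵀ + R = [257]
K = P̄·Hᵀ·S⁻¹ = [-88/257; -2/257; 5/257]
x' − x̄ = [-1320/257, -30/257, 75/257] = K·y
y = (KᵀK)⁻¹·Kᵀ·(x' − x̄) = [15]
z = y + H·x̄ = [15] + [-14] = [1]

z = [1]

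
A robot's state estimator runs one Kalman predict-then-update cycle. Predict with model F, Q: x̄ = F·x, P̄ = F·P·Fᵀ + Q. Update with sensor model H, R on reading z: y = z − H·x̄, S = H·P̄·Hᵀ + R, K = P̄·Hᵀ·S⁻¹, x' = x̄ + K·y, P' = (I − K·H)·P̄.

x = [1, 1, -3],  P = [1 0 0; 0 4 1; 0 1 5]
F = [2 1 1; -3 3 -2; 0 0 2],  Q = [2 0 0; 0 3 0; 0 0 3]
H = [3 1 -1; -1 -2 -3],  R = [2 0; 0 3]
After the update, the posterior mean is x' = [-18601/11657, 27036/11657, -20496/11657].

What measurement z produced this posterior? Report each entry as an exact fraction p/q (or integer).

z = [-1, 2]

x̄ = F·x = [0, 6, -6]
P̄ = F·P·Fᵀ + Q = [17 -3 12; -3 56 -14; 12 -14 23]
S = H·P̄·Hᵀ + R = [172 -155; -155 343]
K = P̄·Hᵀ·S⁻¹ = [5063/34971 -2504/34971; 10538/34971 -2069/34971; -8558/34971 -9271/34971]
x' − x̄ = [-18601/11657, -42906/11657, 49446/11657] = K·y
y = (KᵀK)⁻¹·Kᵀ·(x' − x̄) = [-13, -4]
z = y + H·x̄ = [-13, -4] + [12, 6] = [-1, 2]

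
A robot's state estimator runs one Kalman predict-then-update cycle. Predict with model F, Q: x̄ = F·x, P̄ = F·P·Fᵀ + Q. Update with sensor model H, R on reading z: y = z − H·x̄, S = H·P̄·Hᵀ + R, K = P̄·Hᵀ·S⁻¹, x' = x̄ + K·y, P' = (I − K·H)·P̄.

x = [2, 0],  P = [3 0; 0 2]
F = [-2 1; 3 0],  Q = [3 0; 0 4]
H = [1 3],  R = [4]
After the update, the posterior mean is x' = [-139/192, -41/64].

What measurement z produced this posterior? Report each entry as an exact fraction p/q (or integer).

z = [-3]

x̄ = F·x = [-4, 6]
P̄ = F·P·Fᵀ + Q = [17 -18; -18 31]
S = H·P̄·Hᵀ + R = [192]
K = P̄·Hᵀ·S⁻¹ = [-37/192; 25/64]
x' − x̄ = [629/192, -425/64] = K·y
y = (KᵀK)⁻¹·Kᵀ·(x' − x̄) = [-17]
z = y + H·x̄ = [-17] + [14] = [-3]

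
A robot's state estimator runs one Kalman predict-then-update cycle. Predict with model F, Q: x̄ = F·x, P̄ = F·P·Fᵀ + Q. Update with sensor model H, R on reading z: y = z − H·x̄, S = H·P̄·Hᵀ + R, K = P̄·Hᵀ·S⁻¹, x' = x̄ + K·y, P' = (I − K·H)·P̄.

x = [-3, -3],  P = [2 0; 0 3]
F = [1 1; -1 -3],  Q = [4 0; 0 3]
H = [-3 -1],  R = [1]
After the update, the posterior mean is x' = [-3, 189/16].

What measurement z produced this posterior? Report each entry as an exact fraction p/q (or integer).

z = [-3]

x̄ = F·x = [-6, 12]
P̄ = F·P·Fᵀ + Q = [9 -11; -11 32]
S = H·P̄·Hᵀ + R = [48]
K = P̄·Hᵀ·S⁻¹ = [-1/3; 1/48]
x' − x̄ = [3, -3/16] = K·y
y = (KᵀK)⁻¹·Kᵀ·(x' − x̄) = [-9]
z = y + H·x̄ = [-9] + [6] = [-3]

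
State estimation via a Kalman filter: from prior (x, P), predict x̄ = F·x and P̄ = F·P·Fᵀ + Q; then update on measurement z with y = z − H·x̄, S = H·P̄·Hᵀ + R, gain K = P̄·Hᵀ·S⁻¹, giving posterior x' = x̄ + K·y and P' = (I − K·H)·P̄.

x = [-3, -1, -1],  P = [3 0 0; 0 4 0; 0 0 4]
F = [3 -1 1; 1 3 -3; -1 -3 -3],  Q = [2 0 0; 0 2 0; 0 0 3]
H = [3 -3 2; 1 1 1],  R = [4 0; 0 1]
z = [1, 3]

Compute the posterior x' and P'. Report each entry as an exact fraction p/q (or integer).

x̄ = F·x = [-9, -3, 9]
P̄ = F·P·Fᵀ + Q = [37 -15 -9; -15 77 -3; -9 -3 78]
y = z − H·x̄ = [1, 6]
S = H·P̄·Hᵀ + R = [1540 -6; -6 139]
K = P̄·Hᵀ·S⁻¹ = [4815/53506 2606/26753; -9711/53506 11146/26753; 9789/107012 25617/53506]
x' = x̄ + K·y = [-445467/53506, -36477/53506, 1280301/107012]
P' = (I − K·H)·P̄ = [623748/26753 123866/26753 -745008/26753; 123866/26753 33116/26753 -145836/26753; -745008/26753 -145836/26753 1807305/53506]

x' = [-445467/53506, -36477/53506, 1280301/107012]
P' = [623748/26753 123866/26753 -745008/26753; 123866/26753 33116/26753 -145836/26753; -745008/26753 -145836/26753 1807305/53506]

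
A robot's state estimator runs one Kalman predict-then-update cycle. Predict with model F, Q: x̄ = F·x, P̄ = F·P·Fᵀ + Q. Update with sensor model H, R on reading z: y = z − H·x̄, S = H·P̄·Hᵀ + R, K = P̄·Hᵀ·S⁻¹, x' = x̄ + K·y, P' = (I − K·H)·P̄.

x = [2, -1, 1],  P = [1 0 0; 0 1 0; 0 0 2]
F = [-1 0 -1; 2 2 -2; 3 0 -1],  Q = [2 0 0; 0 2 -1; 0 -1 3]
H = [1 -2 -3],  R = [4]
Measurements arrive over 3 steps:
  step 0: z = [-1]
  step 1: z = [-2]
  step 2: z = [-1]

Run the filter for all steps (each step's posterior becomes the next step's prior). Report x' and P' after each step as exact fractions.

step 0: x̄ = F·x = [-3, 0, 5]
step 0: P̄ = F·P·Fᵀ + Q = [5 2 -1; 2 18 9; -1 9 14]
step 0: y = z − H·x̄ = [17]
step 0: S = H·P̄·Hᵀ + R = [313]
step 0: K = P̄·Hᵀ·S⁻¹ = [4/313; -61/313; -61/313]
step 0: x' = x̄ + K·y = [-871/313, -1037/313, 528/313]
step 0: P' = (I − K·H)·P̄ = [1549/313 870/313 -69/313; 870/313 1913/313 -904/313; -69/313 -904/313 661/313]
step 1: x̄ = F·x = [343/313, -4872/313, -3141/313]
step 1: P̄ = F·P·Fᵀ + Q = [2698/313 -1708/313 -3848/313; -1708/313 31862/313 17883/313; -3848/313 17883/313 15955/313]
step 1: y = z − H·x̄ = [-20136/313]
step 1: S = H·P̄·Hᵀ + R = [519509/313]
step 1: K = P̄·Hᵀ·S⁻¹ = [17658/519509; -119081/519509; -87479/519509]
step 1: x' = x̄ + K·y = [-566677/519509, -425664/519509, 414375/519509]
step 1: P' = (I − K·H)·P̄ = [3481886/519509 3883102/519509 -1451650/519509; 3883102/519509 7579269/519509 -3599704/519509; -1451650/519509 -3599704/519509 2032558/519509]
step 2: x̄ = F·x = [152302/519509, -2813432/519509, -2114406/519509]
step 2: P̄ = F·P·Fᵀ + Q = [3650162/519509 -3465452/519509 -5509800/519509; -3465452/519509 124889518/519509 66548143/519509; -5509800/519509 66548143/519509 43637959/519509]
step 2: y = z − H·x̄ = [-12641893/519509]
step 2: S = H·P̄·Hᵀ + R = [1743526225/519509]
step 2: K = P̄·Hᵀ·S⁻¹ = [27110466/1743526225; -452888917/1743526225; -269519963/1743526225]
step 2: x' = x̄ + K·y = [-148573132/1743526225, 1578568909/1743526225, -537584099/1743526225]
step 2: P' = (I − K·H)·P̄ = [10835569366/1743526225 12003493958/1743526225 -4426620138/1743526225; 12003493958/1743526225 24330240129/1743526225 -11615143544/1743526225; -4426620138/1743526225 -11615143544/1743526225 6627248934/1743526225]

step 0: x' = [-871/313, -1037/313, 528/313], P' = [1549/313 870/313 -69/313; 870/313 1913/313 -904/313; -69/313 -904/313 661/313]
step 1: x' = [-566677/519509, -425664/519509, 414375/519509], P' = [3481886/519509 3883102/519509 -1451650/519509; 3883102/519509 7579269/519509 -3599704/519509; -1451650/519509 -3599704/519509 2032558/519509]
step 2: x' = [-148573132/1743526225, 1578568909/1743526225, -537584099/1743526225], P' = [10835569366/1743526225 12003493958/1743526225 -4426620138/1743526225; 12003493958/1743526225 24330240129/1743526225 -11615143544/1743526225; -4426620138/1743526225 -11615143544/1743526225 6627248934/1743526225]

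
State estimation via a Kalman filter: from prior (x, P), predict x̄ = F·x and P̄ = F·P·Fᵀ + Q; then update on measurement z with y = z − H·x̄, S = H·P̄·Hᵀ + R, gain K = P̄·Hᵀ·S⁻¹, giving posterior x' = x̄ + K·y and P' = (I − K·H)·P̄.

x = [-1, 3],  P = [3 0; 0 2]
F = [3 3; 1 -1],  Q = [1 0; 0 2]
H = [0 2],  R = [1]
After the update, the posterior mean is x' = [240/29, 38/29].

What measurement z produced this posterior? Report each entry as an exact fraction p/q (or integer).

x̄ = F·x = [6, -4]
P̄ = F·P·Fᵀ + Q = [46 3; 3 7]
S = H·P̄·Hᵀ + R = [29]
K = P̄·Hᵀ·S⁻¹ = [6/29; 14/29]
x' − x̄ = [66/29, 154/29] = K·y
y = (KᵀK)⁻¹·Kᵀ·(x' − x̄) = [11]
z = y + H·x̄ = [11] + [-8] = [3]

z = [3]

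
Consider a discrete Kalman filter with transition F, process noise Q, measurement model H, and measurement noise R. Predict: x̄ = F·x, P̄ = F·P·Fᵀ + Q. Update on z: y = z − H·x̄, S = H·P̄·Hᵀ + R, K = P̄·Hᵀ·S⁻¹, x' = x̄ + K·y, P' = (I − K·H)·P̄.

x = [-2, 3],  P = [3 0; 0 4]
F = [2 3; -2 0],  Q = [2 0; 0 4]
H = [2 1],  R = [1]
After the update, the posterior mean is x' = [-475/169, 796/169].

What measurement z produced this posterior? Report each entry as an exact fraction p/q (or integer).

x̄ = F·x = [5, 4]
P̄ = F·P·Fᵀ + Q = [50 -12; -12 16]
S = H·P̄·Hᵀ + R = [169]
K = P̄·Hᵀ·S⁻¹ = [88/169; -8/169]
x' − x̄ = [-1320/169, 120/169] = K·y
y = (KᵀK)⁻¹·Kᵀ·(x' − x̄) = [-15]
z = y + H·x̄ = [-15] + [14] = [-1]

z = [-1]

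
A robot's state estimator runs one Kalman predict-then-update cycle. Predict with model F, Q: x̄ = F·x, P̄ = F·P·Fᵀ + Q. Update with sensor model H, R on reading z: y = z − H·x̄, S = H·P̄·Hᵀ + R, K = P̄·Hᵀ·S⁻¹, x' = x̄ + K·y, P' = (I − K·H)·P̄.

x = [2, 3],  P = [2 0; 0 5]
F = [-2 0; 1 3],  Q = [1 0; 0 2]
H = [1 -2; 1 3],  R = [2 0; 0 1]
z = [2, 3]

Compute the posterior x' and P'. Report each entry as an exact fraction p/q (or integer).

x̄ = F·x = [-4, 11]
P̄ = F·P·Fᵀ + Q = [9 -4; -4 49]
y = z − H·x̄ = [28, -26]
S = H·P̄·Hᵀ + R = [223 -289; -289 427]
K = P̄·Hᵀ·S⁻¹ = [1598/2925 1061/2925; -2227/11700 2411/11700]
x' = x̄ + K·y = [5458/2925, 1829/5850]
P' = (I − K·H)·P̄ = [2342/2925 -427/2925; -427/2925 1373/11700]

x' = [5458/2925, 1829/5850]
P' = [2342/2925 -427/2925; -427/2925 1373/11700]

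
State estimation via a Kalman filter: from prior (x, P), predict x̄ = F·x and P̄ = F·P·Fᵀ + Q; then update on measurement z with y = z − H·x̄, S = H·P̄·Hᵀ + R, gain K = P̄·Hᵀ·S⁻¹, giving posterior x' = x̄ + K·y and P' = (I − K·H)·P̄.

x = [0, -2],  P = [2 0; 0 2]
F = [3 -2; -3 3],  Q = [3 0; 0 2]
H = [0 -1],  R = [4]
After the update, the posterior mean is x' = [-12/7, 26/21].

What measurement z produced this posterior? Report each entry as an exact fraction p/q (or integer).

z = [-2]

x̄ = F·x = [4, -6]
P̄ = F·P·Fᵀ + Q = [29 -30; -30 38]
S = H·P̄·Hᵀ + R = [42]
K = P̄·Hᵀ·S⁻¹ = [5/7; -19/21]
x' − x̄ = [-40/7, 152/21] = K·y
y = (KᵀK)⁻¹·Kᵀ·(x' − x̄) = [-8]
z = y + H·x̄ = [-8] + [6] = [-2]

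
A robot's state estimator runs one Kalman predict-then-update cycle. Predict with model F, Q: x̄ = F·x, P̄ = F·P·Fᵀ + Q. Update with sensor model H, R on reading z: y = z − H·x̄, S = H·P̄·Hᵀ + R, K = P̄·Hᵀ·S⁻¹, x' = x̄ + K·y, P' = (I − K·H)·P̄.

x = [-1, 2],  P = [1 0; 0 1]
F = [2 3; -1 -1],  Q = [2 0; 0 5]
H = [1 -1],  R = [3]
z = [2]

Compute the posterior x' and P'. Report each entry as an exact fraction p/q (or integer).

x̄ = F·x = [4, -1]
P̄ = F·P·Fᵀ + Q = [15 -5; -5 7]
y = z − H·x̄ = [-3]
S = H·P̄·Hᵀ + R = [35]
K = P̄·Hᵀ·S⁻¹ = [4/7; -12/35]
x' = x̄ + K·y = [16/7, 1/35]
P' = (I − K·H)·P̄ = [25/7 13/7; 13/7 101/35]

x' = [16/7, 1/35]
P' = [25/7 13/7; 13/7 101/35]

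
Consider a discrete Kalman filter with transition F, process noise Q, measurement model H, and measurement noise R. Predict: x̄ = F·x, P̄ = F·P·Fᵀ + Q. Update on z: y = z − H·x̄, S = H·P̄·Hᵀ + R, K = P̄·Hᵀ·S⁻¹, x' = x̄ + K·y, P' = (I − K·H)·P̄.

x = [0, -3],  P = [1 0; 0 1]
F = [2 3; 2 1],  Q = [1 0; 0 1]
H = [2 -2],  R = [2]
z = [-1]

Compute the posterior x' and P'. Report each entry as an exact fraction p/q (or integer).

x̄ = F·x = [-9, -3]
P̄ = F·P·Fᵀ + Q = [14 7; 7 6]
y = z − H·x̄ = [11]
S = H·P̄·Hᵀ + R = [26]
K = P̄·Hᵀ·S⁻¹ = [7/13; 1/13]
x' = x̄ + K·y = [-40/13, -28/13]
P' = (I − K·H)·P̄ = [84/13 77/13; 77/13 76/13]

x' = [-40/13, -28/13]
P' = [84/13 77/13; 77/13 76/13]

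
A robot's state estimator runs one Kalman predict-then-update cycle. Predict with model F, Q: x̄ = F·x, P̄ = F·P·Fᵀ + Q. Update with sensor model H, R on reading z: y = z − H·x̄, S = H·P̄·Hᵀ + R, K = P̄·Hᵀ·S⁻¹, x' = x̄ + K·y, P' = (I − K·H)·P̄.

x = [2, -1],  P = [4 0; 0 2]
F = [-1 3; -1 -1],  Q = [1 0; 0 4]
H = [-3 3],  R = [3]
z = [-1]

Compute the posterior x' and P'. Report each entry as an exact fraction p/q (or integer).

x' = [-235/112, -67/28]
P' = [701/112 169/28; 169/28 43/7]

x̄ = F·x = [-5, -1]
P̄ = F·P·Fᵀ + Q = [23 -2; -2 10]
y = z − H·x̄ = [-13]
S = H·P̄·Hᵀ + R = [336]
K = P̄·Hᵀ·S⁻¹ = [-25/112; 3/28]
x' = x̄ + K·y = [-235/112, -67/28]
P' = (I − K·H)·P̄ = [701/112 169/28; 169/28 43/7]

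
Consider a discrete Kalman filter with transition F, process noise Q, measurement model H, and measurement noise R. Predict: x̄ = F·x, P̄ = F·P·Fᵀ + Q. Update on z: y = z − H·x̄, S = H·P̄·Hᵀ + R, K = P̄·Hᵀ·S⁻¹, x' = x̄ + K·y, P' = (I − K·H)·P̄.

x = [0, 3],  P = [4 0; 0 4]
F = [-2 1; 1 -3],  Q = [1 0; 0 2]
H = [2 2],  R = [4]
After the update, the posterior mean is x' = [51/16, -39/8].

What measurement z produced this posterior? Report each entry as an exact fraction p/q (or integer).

z = [-3]

x̄ = F·x = [3, -9]
P̄ = F·P·Fᵀ + Q = [21 -20; -20 42]
S = H·P̄·Hᵀ + R = [96]
K = P̄·Hᵀ·S⁻¹ = [1/48; 11/24]
x' − x̄ = [3/16, 33/8] = K·y
y = (KᵀK)⁻¹·Kᵀ·(x' − x̄) = [9]
z = y + H·x̄ = [9] + [-12] = [-3]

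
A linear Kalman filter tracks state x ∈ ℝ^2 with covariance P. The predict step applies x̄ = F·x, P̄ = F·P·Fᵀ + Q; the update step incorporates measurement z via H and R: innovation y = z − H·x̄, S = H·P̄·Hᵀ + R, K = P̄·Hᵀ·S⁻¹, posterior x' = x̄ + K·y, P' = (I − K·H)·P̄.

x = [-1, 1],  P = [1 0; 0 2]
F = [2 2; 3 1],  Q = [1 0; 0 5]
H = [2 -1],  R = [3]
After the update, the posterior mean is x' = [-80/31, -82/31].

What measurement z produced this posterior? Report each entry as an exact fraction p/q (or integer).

x̄ = F·x = [0, -2]
P̄ = F·P·Fᵀ + Q = [13 10; 10 16]
S = H·P̄·Hᵀ + R = [31]
K = P̄·Hᵀ·S⁻¹ = [16/31; 4/31]
x' − x̄ = [-80/31, -20/31] = K·y
y = (KᵀK)⁻¹·Kᵀ·(x' − x̄) = [-5]
z = y + H·x̄ = [-5] + [2] = [-3]

z = [-3]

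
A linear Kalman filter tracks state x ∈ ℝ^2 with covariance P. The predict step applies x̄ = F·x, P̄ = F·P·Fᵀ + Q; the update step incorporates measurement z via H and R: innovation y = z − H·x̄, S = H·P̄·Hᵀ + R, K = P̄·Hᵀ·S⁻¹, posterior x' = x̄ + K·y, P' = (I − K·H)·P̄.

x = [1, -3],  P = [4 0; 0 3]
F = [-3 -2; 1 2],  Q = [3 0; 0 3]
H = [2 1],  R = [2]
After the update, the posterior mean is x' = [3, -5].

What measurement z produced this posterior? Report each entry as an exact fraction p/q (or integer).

z = [1]

x̄ = F·x = [3, -5]
P̄ = F·P·Fᵀ + Q = [51 -24; -24 19]
S = H·P̄·Hᵀ + R = [129]
K = P̄·Hᵀ·S⁻¹ = [26/43; -29/129]
x' − x̄ = [0, 0] = K·y
y = (KᵀK)⁻¹·Kᵀ·(x' − x̄) = [0]
z = y + H·x̄ = [0] + [1] = [1]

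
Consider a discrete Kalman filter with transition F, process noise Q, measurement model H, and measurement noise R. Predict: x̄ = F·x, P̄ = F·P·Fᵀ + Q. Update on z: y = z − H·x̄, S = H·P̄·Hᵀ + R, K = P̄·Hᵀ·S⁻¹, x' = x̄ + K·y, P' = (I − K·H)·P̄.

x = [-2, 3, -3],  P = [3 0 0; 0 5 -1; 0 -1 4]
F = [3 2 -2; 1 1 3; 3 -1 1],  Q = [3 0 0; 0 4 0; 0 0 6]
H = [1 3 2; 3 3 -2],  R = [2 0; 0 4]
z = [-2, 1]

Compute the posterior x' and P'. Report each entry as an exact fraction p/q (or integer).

x̄ = F·x = [6, -8, -12]
P̄ = F·P·Fᵀ + Q = [74 -9 5; -9 42 18; 5 18 44]
y = z − H·x̄ = [40, -17]
S = H·P̄·Hᵀ + R = [812 336; 336 786]
K = P̄·Hᵀ·S⁻¹ = [-2893/87556 4681/18762; 16515/87556 -3/6254; 2903/12508 -2315/18762]
x' = x̄ + K·y = [57385/131334, -19567/43778, -11609/18762]
P' = (I − K·H)·P̄ = [7808345/262668 -1721589/87556 547757/37524; -1721589/87556 1153203/87556 -121785/12508; 547757/37524 -121785/12508 282863/37524]

x' = [57385/131334, -19567/43778, -11609/18762]
P' = [7808345/262668 -1721589/87556 547757/37524; -1721589/87556 1153203/87556 -121785/12508; 547757/37524 -121785/12508 282863/37524]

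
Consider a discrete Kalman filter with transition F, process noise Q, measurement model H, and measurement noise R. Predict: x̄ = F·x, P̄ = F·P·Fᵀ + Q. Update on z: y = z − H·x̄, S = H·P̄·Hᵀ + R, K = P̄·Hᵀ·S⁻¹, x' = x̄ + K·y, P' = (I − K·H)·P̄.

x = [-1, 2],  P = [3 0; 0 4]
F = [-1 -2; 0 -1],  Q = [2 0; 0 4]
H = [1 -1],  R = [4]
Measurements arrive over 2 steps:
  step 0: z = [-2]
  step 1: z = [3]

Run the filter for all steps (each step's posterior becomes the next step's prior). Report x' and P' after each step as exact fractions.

step 0: x' = [-64/17, -2], P' = [188/17 8; 8 8]
step 1: x' = [1727/383, 484/383], P' = [5584/383 3780/383; 3780/383 3372/383]

step 0: x̄ = F·x = [-3, -2]
step 0: P̄ = F·P·Fᵀ + Q = [21 8; 8 8]
step 0: y = z − H·x̄ = [-1]
step 0: S = H·P̄·Hᵀ + R = [17]
step 0: K = P̄·Hᵀ·S⁻¹ = [13/17; 0]
step 0: x' = x̄ + K·y = [-64/17, -2]
step 0: P' = (I − K·H)·P̄ = [188/17 8; 8 8]
step 1: x̄ = F·x = [132/17, 2]
step 1: P̄ = F·P·Fᵀ + Q = [1310/17 24; 24 12]
step 1: y = z − H·x̄ = [-47/17]
step 1: S = H·P̄·Hᵀ + R = [766/17]
step 1: K = P̄·Hᵀ·S⁻¹ = [451/383; 102/383]
step 1: x' = x̄ + K·y = [1727/383, 484/383]
step 1: P' = (I − K·H)·P̄ = [5584/383 3780/383; 3780/383 3372/383]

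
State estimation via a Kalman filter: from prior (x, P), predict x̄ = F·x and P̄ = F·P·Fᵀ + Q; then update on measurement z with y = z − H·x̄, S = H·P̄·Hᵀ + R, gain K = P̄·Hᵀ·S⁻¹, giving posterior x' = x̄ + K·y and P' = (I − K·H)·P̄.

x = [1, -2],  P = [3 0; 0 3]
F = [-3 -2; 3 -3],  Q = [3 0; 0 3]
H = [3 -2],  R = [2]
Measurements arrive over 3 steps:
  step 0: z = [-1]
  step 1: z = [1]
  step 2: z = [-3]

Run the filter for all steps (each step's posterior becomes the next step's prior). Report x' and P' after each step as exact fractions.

step 0: x' = [683/179, 2235/358], P' = [2334/179 3465/179; 3465/179 20931/716]
step 1: x' = [-480348/532489, -1952685/1064978], P' = [2286375/532489 6437943/1064978; 6437943/1064978 19114545/2129956]
step 2: x' = [41330421/536266424, 1715185161/1072532848], P' = [2139782151/536266424 6010849611/1072532848; 6010849611/1072532848 17877461199/2145065696]

step 0: x̄ = F·x = [1, 9]
step 0: P̄ = F·P·Fᵀ + Q = [42 -9; -9 57]
step 0: y = z − H·x̄ = [14]
step 0: S = H·P̄·Hᵀ + R = [716]
step 0: K = P̄·Hᵀ·S⁻¹ = [36/179; -141/716]
step 0: x' = x̄ + K·y = [683/179, 2235/358]
step 0: P' = (I − K·H)·P̄ = [2334/179 3465/179; 3465/179 20931/716]
step 1: x̄ = F·x = [-4284/179, -2607/358]
step 1: P̄ = F·P·Fᵀ + Q = [84054/179 41571/358; 41571/358 25071/716]
step 1: y = z − H·x̄ = [10424/179]
step 1: S = H·P̄·Hᵀ + R = [532489/179]
step 1: K = P̄·Hᵀ·S⁻¹ = [210591/532489; 49821/532489]
step 1: x' = x̄ + K·y = [-480348/532489, -1952685/1064978]
step 1: P' = (I − K·H)·P̄ = [2286375/532489 6437943/1064978; 6437943/1064978 19114545/2129956]
step 2: x̄ = F·x = [3393729/532489, 2975967/1064978]
step 2: P̄ = F·P·Fᵀ + Q = [79917045/532489 17751357/532489; 17751357/532489 28964325/2129956]
step 2: y = z − H·x̄ = [-8802687/532489]
step 2: S = H·P̄·Hᵀ + R = [536266424/532489]
step 2: K = P̄·Hᵀ·S⁻¹ = [204248421/536266424; 77543817/1072532848]
step 2: x' = x̄ + K·y = [41330421/536266424, 1715185161/1072532848]
step 2: P' = (I − K·H)·P̄ = [2139782151/536266424 6010849611/1072532848; 6010849611/1072532848 17877461199/2145065696]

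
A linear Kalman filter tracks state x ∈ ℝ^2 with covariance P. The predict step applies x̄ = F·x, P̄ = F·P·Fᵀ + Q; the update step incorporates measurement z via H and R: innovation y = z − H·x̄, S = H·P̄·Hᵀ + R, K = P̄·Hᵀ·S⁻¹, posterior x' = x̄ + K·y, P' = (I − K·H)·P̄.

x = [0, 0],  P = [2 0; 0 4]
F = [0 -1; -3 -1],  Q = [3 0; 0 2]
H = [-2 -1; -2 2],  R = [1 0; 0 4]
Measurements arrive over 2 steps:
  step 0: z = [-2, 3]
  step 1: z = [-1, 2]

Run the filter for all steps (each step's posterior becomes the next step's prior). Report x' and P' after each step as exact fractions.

step 0: x' = [519/2920, 1187/730], P' = [311/1460 -37/365; -37/365 196/365]
step 1: x' = [-5449/434438, 141855/217219], P' = [44726/217219 -19441/217219; -19441/217219 104520/217219]

step 0: x̄ = F·x = [0, 0]
step 0: P̄ = F·P·Fᵀ + Q = [7 4; 4 24]
step 0: y = z − H·x̄ = [-2, 3]
step 0: S = H·P̄·Hᵀ + R = [69 -28; -28 96]
step 0: K = P̄·Hᵀ·S⁻¹ = [-237/730 -459/2920; -122/365 233/730]
step 0: x' = x̄ + K·y = [519/2920, 1187/730]
step 0: P' = (I − K·H)·P̄ = [311/1460 -37/365; -37/365 196/365]
step 1: x̄ = F·x = [-1187/730, -1261/584]
step 1: P̄ = F·P·Fᵀ + Q = [1291/365 17/73; 17/73 1123/292]
step 1: y = z − H·x̄ = [-18721/2920, 4477/1460]
step 1: S = H·P̄·Hᵀ + R = [29091/1460 4373/730; 4373/730 11559/365]
step 1: K = P̄·Hᵀ·S⁻¹ = [-70011/217219 -64167/434438; -65638/217219 123961/434438]
step 1: x' = x̄ + K·y = [-5449/434438, 141855/217219]
step 1: P' = (I − K·H)·P̄ = [44726/217219 -19441/217219; -19441/217219 104520/217219]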